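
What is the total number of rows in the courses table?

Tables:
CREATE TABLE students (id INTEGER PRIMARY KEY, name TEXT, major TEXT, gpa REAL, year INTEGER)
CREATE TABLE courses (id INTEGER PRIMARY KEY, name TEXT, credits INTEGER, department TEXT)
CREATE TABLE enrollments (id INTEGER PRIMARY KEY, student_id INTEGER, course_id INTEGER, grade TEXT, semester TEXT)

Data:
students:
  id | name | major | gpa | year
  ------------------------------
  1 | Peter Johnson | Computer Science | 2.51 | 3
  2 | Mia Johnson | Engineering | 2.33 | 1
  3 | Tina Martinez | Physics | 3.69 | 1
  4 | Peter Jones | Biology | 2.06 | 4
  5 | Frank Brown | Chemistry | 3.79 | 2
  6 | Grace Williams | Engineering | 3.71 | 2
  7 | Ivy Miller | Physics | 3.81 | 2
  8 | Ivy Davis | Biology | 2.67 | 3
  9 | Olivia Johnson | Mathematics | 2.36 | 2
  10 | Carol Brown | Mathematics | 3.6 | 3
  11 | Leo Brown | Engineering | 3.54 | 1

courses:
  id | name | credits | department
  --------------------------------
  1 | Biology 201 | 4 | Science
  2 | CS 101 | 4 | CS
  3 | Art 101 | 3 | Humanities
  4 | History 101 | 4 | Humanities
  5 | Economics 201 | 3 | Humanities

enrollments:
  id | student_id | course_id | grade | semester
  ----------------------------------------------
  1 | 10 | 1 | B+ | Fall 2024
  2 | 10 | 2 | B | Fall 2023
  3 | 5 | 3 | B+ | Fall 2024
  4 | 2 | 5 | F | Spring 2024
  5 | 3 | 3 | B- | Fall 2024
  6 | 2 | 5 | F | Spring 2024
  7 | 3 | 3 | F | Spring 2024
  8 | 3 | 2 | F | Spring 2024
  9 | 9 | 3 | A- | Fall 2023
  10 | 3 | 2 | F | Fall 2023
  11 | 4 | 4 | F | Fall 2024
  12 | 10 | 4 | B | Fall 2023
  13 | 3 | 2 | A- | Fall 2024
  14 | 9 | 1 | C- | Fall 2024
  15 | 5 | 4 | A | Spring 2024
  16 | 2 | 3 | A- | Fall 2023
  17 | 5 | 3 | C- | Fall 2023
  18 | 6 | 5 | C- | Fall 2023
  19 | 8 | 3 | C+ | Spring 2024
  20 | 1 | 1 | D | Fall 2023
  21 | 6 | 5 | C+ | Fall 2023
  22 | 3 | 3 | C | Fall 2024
SELECT COUNT(*) FROM courses

Execution result:
5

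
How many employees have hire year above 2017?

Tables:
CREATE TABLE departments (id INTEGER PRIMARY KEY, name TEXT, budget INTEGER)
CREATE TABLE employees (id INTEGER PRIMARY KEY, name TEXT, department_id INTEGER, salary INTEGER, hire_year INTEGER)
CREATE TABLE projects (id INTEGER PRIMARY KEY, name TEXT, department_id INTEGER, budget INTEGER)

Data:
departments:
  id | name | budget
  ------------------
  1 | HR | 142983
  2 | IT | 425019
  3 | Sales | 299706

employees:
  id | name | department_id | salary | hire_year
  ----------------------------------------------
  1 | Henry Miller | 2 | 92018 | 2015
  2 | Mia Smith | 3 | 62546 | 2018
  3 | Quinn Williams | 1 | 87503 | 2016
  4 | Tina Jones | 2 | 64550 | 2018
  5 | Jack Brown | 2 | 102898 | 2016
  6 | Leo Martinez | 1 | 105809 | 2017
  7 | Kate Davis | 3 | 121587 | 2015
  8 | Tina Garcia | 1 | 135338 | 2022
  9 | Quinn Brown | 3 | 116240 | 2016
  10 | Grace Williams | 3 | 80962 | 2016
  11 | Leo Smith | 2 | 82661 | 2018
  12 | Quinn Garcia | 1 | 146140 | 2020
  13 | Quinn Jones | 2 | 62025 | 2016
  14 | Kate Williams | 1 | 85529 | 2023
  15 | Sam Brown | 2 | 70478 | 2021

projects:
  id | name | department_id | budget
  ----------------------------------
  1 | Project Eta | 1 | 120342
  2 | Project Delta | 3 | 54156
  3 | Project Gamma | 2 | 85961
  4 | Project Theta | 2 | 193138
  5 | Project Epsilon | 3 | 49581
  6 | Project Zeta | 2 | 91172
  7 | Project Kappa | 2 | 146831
SELECT COUNT(*) FROM employees WHERE hire_year > 2017

Execution result:
7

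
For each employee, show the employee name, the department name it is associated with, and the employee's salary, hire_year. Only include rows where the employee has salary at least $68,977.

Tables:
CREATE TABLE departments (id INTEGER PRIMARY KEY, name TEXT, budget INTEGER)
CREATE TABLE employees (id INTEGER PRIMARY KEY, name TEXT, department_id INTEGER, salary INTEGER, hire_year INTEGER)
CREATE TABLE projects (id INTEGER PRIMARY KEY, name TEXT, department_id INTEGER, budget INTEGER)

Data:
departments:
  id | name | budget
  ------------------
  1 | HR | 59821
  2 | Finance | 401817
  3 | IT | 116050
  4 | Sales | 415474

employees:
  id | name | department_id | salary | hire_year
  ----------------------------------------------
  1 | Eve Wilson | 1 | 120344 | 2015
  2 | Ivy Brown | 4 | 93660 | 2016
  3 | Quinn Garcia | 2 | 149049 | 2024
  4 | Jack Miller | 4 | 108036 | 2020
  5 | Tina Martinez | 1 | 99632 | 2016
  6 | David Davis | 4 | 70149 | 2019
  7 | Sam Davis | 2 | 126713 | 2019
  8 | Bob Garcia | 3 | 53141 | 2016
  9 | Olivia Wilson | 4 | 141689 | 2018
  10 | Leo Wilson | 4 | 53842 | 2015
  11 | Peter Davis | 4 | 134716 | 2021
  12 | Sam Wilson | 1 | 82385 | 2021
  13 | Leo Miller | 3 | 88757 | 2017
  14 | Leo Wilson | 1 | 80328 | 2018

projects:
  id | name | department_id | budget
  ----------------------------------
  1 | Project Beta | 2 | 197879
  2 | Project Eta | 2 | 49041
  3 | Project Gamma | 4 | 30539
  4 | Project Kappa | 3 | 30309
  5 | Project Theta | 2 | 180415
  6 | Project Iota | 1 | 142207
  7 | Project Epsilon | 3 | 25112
SELECT c.name, p.name AS department, c.salary, c.hire_year FROM employees c JOIN departments p ON c.department_id = p.id WHERE c.salary >= 68977

Execution result:
name | department | salary | hire_year
Eve Wilson | HR | 120344 | 2015
Ivy Brown | Sales | 93660 | 2016
Quinn Garcia | Finance | 149049 | 2024
Jack Miller | Sales | 108036 | 2020
Tina Martinez | HR | 99632 | 2016
David Davis | Sales | 70149 | 2019
Sam Davis | Finance | 126713 | 2019
Olivia Wilson | Sales | 141689 | 2018
Peter Davis | Sales | 134716 | 2021
Sam Wilson | HR | 82385 | 2021
Leo Miller | IT | 88757 | 2017
Leo Wilson | HR | 80328 | 2018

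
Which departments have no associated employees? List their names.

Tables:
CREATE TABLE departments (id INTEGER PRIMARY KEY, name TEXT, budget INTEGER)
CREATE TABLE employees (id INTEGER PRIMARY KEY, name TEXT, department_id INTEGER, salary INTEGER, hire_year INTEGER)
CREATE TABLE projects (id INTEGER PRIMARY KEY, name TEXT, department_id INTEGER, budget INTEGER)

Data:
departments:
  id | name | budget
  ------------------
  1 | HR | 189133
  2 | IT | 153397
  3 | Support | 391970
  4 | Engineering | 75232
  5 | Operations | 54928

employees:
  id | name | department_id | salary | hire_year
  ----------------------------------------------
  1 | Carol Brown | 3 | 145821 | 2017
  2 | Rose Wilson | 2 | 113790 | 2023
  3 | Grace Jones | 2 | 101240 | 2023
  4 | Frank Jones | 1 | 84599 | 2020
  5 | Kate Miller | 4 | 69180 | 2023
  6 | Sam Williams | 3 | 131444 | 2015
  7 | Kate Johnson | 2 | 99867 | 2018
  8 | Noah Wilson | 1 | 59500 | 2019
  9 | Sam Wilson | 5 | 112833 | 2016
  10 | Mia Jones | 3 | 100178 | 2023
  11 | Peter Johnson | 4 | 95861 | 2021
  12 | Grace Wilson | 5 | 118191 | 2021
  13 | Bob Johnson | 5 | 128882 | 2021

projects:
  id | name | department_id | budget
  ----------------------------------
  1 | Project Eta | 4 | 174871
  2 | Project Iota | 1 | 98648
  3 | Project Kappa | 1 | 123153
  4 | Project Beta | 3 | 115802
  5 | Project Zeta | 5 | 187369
SELECT p.name FROM departments p LEFT JOIN employees c ON c.department_id = p.id WHERE c.id IS NULL

Execution result:
(no rows)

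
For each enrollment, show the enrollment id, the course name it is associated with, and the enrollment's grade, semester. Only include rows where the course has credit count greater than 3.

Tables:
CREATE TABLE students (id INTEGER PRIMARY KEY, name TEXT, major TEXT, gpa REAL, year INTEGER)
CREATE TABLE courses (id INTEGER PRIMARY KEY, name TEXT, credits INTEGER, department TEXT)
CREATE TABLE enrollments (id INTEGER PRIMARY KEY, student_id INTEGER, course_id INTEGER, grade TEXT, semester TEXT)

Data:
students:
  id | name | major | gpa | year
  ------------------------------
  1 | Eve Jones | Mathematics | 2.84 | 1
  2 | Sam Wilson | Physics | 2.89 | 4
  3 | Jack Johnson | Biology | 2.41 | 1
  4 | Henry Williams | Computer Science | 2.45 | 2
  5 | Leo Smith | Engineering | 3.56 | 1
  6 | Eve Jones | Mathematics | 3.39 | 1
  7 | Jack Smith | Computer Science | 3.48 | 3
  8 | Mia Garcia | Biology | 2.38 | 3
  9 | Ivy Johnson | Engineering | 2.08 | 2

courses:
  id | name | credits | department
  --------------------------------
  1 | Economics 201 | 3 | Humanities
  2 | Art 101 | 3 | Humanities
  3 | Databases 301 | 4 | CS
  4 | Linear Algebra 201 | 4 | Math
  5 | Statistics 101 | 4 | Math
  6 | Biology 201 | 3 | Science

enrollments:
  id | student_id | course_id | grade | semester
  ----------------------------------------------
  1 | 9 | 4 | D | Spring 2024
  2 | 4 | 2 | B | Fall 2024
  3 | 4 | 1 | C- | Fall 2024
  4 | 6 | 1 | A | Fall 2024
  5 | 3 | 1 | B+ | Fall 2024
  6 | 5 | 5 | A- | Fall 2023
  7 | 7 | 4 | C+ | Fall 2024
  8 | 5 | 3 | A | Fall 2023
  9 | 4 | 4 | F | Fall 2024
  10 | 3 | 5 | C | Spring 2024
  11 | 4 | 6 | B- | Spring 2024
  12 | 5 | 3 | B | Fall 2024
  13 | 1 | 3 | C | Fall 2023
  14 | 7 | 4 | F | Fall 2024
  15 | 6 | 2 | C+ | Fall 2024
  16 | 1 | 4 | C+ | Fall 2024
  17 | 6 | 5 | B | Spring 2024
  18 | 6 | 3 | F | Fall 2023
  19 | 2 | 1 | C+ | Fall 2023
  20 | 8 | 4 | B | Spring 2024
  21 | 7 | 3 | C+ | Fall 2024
SELECT c.id, p.name AS course, c.grade, c.semester FROM enrollments c JOIN courses p ON c.course_id = p.id WHERE p.credits > 3

Execution result:
id | course | grade | semester
1 | Linear Algebra 201 | D | Spring 2024
6 | Statistics 101 | A- | Fall 2023
7 | Linear Algebra 201 | C+ | Fall 2024
8 | Databases 301 | A | Fall 2023
9 | Linear Algebra 201 | F | Fall 2024
10 | Statistics 101 | C | Spring 2024
12 | Databases 301 | B | Fall 2024
13 | Databases 301 | C | Fall 2023
14 | Linear Algebra 201 | F | Fall 2024
16 | Linear Algebra 201 | C+ | Fall 2024
17 | Statistics 101 | B | Spring 2024
18 | Databases 301 | F | Fall 2023
20 | Linear Algebra 201 | B | Spring 2024
21 | Databases 301 | C+ | Fall 2024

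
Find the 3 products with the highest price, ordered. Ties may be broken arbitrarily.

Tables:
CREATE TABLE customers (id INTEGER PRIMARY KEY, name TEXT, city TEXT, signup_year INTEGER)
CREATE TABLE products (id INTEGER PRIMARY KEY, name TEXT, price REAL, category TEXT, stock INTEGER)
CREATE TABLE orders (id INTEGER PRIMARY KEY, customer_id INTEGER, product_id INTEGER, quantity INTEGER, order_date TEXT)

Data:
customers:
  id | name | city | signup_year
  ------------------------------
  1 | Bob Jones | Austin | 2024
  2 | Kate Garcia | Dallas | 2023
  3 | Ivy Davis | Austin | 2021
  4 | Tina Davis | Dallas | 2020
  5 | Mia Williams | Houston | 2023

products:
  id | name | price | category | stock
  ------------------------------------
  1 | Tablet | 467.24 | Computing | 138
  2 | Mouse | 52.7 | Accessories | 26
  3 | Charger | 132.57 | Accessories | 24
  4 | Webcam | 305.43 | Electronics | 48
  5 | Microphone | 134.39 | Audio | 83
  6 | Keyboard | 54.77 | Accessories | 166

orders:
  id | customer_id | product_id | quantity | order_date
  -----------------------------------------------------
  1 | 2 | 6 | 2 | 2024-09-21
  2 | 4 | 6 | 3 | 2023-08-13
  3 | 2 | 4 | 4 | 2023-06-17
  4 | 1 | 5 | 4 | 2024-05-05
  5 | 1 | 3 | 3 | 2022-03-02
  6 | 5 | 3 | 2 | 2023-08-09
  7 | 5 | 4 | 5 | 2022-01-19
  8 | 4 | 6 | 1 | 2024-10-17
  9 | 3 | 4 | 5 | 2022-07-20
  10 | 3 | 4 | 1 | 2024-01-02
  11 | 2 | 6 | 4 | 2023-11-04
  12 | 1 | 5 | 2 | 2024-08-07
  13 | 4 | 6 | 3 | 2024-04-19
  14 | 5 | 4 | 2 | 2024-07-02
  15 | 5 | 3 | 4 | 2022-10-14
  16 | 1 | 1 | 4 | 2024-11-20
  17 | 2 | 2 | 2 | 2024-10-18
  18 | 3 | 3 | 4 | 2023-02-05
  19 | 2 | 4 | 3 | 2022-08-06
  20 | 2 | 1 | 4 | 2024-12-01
SELECT name, price FROM products ORDER BY price DESC LIMIT 3

Execution result:
name | price
Tablet | 467.24
Webcam | 305.43
Microphone | 134.39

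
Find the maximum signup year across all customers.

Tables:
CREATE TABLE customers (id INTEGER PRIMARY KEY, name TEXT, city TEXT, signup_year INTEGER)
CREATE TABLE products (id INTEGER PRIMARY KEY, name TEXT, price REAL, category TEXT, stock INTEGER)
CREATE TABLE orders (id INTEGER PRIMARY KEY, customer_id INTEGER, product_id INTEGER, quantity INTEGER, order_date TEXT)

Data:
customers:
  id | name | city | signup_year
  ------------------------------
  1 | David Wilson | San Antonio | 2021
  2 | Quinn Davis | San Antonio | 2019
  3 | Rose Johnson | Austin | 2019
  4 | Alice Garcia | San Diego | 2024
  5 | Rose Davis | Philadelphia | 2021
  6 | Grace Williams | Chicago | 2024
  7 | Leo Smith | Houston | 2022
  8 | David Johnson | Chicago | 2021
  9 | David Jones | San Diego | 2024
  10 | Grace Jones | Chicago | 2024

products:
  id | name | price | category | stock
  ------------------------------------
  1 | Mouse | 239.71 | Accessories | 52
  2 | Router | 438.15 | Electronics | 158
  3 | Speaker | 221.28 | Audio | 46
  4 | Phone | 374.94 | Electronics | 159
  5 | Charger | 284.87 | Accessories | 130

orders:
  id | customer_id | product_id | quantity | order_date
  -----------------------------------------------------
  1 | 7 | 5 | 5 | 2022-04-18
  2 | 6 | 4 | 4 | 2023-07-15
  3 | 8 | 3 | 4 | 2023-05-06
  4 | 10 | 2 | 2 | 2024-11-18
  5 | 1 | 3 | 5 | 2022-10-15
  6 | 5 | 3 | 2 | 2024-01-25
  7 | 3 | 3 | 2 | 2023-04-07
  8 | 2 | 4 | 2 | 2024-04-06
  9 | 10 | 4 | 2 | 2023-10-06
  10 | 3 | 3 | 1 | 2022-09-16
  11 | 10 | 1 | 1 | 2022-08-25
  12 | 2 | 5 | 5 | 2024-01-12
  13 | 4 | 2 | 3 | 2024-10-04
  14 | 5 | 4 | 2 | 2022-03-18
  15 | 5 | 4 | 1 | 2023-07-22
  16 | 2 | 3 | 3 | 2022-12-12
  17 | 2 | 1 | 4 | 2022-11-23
SELECT MAX(signup_year) FROM customers

Execution result:
2024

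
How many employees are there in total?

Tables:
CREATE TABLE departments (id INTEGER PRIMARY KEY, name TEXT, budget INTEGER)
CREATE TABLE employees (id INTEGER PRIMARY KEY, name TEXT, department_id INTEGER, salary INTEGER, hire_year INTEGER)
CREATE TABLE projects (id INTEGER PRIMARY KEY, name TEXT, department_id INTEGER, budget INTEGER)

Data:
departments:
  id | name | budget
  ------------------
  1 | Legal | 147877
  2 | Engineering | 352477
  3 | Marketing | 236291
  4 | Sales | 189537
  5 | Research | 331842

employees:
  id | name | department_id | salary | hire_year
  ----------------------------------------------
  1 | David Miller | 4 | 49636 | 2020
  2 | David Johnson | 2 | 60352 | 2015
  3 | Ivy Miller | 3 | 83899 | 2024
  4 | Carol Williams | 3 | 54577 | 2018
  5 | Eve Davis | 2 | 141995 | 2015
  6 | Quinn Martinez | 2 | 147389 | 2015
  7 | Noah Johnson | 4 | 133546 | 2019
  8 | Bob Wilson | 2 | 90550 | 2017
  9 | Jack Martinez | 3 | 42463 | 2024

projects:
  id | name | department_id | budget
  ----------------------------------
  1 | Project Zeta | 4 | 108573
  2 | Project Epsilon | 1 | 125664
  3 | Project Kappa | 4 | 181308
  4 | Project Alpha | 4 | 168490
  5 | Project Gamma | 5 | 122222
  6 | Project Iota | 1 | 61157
SELECT COUNT(*) FROM employees

Execution result:
9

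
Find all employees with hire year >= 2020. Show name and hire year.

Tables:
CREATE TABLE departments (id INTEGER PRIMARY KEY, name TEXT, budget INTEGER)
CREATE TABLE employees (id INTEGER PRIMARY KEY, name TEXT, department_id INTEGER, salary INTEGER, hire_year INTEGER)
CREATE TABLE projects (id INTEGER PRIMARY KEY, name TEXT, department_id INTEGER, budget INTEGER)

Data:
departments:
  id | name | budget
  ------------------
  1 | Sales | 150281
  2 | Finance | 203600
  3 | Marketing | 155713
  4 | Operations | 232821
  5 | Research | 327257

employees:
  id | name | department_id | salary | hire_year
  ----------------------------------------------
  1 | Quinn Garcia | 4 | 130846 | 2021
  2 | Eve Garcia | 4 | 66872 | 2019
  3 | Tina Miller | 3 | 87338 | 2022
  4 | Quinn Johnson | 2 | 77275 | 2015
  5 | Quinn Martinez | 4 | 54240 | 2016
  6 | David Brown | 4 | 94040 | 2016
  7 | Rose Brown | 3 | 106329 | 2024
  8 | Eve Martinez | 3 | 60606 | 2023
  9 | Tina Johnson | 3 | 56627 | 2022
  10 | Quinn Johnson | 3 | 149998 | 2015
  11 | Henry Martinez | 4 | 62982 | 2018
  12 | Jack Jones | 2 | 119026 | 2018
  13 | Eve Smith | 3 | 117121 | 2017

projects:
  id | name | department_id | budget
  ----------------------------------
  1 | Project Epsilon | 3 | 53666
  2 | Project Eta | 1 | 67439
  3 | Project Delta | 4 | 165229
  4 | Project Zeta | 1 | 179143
SELECT name, hire_year FROM employees WHERE hire_year >= 2020

Execution result:
name | hire_year
Quinn Garcia | 2021
Tina Miller | 2022
Rose Brown | 2024
Eve Martinez | 2023
Tina Johnson | 2022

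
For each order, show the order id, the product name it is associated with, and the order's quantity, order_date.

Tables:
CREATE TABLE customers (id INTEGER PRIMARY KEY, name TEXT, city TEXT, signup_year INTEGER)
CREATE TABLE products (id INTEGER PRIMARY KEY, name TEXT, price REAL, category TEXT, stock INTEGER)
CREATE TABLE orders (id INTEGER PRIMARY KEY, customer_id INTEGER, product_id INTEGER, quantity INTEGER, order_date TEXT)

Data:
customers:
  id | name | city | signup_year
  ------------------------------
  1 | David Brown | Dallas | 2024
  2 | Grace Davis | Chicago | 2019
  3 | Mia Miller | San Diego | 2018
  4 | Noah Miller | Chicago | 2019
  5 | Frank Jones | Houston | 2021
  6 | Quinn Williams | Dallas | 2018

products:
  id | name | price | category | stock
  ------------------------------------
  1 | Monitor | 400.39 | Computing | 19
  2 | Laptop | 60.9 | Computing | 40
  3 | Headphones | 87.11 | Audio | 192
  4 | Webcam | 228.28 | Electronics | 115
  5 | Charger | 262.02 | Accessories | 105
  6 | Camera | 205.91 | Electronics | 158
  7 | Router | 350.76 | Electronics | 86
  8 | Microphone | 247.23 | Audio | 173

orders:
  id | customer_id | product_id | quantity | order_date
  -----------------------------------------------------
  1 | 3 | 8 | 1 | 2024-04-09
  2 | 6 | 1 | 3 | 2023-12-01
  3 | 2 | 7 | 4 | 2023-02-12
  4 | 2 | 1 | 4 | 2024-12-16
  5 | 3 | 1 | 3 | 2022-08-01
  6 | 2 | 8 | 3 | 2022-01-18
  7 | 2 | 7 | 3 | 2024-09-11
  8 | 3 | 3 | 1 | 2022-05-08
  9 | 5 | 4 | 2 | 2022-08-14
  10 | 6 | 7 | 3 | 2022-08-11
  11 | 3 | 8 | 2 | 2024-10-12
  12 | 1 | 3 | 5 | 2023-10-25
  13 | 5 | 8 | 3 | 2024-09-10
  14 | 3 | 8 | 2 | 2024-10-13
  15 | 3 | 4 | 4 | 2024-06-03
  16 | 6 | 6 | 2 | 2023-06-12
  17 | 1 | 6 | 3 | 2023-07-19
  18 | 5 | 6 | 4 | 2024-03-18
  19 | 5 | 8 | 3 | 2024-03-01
SELECT c.id, p.name AS product, c.quantity, c.order_date FROM orders c JOIN products p ON c.product_id = p.id

Execution result:
id | product | quantity | order_date
1 | Microphone | 1 | 2024-04-09
2 | Monitor | 3 | 2023-12-01
3 | Router | 4 | 2023-02-12
4 | Monitor | 4 | 2024-12-16
5 | Monitor | 3 | 2022-08-01
6 | Microphone | 3 | 2022-01-18
7 | Router | 3 | 2024-09-11
8 | Headphones | 1 | 2022-05-08
9 | Webcam | 2 | 2022-08-14
10 | Router | 3 | 2022-08-11
11 | Microphone | 2 | 2024-10-12
12 | Headphones | 5 | 2023-10-25
13 | Microphone | 3 | 2024-09-10
14 | Microphone | 2 | 2024-10-13
15 | Webcam | 4 | 2024-06-03
16 | Camera | 2 | 2023-06-12
17 | Camera | 3 | 2023-07-19
18 | Camera | 4 | 2024-03-18
19 | Microphone | 3 | 2024-03-01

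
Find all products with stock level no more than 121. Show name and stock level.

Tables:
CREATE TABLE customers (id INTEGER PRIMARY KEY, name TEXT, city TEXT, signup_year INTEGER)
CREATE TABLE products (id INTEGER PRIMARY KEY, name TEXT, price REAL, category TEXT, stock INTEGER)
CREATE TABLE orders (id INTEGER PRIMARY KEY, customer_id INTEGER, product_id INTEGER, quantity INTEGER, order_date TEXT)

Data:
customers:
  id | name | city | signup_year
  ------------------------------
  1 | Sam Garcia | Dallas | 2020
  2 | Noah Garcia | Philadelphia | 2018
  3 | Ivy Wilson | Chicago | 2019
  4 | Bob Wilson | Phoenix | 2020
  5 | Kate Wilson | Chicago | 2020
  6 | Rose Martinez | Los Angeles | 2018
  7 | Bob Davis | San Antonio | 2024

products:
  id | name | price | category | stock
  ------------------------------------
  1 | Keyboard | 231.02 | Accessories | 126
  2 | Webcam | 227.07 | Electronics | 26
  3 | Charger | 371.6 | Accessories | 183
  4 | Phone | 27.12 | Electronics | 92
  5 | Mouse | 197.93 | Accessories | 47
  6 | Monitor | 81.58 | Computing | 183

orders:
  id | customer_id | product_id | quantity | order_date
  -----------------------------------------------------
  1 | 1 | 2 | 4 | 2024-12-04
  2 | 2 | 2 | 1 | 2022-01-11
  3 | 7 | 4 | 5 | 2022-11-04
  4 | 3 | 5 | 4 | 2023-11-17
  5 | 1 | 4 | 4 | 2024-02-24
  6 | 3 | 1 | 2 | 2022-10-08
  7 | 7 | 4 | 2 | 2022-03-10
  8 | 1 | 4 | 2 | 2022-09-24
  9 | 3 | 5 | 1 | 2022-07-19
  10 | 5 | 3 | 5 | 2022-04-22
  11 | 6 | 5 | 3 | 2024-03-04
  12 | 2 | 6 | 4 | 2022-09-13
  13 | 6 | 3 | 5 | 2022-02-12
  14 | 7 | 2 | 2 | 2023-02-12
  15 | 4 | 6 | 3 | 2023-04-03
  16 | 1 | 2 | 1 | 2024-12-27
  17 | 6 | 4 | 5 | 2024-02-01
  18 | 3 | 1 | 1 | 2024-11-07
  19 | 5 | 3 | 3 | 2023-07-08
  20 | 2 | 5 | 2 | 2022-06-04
SELECT name, stock FROM products WHERE stock <= 121

Execution result:
name | stock
Webcam | 26
Phone | 92
Mouse | 47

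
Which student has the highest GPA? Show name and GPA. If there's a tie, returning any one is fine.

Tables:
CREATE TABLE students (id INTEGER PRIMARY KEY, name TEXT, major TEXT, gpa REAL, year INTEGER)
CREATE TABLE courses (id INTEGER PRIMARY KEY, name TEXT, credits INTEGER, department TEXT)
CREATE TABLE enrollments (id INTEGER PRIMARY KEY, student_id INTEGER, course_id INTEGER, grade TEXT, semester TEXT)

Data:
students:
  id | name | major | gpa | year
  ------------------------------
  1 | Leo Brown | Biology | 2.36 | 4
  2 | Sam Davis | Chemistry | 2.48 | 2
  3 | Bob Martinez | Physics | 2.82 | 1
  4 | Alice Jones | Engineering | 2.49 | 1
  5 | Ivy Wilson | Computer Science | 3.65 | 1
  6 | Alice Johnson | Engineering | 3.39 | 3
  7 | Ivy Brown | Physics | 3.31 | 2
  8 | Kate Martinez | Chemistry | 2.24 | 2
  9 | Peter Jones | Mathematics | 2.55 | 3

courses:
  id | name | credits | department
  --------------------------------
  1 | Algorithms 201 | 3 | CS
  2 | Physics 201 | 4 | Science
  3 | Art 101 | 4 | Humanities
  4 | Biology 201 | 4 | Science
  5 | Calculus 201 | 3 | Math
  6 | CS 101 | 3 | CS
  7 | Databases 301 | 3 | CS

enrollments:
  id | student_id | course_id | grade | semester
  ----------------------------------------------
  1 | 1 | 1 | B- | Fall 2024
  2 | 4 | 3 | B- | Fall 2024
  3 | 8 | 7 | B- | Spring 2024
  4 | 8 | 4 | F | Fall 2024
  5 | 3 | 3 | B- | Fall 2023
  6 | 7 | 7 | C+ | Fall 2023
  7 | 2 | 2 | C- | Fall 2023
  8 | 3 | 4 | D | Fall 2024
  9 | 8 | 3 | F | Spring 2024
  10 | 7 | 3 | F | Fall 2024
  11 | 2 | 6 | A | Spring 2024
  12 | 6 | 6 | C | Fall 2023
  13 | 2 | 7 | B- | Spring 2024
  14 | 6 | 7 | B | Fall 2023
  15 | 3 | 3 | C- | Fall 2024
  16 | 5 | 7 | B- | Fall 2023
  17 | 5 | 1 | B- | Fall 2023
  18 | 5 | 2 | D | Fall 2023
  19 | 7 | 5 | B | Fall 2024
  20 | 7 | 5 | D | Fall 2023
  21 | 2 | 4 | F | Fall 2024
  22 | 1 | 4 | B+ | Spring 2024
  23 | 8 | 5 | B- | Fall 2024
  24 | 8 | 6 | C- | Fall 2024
SELECT name, gpa FROM students ORDER BY gpa DESC LIMIT 1

Execution result:
name | gpa
Ivy Wilson | 3.65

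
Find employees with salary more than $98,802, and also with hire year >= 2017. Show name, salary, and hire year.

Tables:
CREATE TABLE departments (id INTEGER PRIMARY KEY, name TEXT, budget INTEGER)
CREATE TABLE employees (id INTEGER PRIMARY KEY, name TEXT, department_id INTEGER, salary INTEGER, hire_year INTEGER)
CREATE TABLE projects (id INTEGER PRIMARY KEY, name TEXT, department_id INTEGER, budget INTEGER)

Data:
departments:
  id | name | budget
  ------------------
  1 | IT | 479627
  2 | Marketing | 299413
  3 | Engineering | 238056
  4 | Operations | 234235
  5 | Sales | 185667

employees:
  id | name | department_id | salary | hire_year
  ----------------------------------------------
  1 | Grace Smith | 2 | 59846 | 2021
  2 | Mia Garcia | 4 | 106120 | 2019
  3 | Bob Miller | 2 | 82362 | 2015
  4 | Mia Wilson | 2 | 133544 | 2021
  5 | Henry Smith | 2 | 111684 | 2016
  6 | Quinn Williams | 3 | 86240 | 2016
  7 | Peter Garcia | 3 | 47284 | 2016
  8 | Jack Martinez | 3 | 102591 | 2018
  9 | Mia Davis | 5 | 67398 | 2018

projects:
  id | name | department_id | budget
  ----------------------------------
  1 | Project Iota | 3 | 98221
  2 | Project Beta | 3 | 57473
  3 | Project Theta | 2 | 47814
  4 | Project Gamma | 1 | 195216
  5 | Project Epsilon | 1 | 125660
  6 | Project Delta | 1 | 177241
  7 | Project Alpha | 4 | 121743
SELECT name, salary, hire_year FROM employees WHERE salary > 98802 AND hire_year >= 2017

Execution result:
name | salary | hire_year
Mia Garcia | 106120 | 2019
Mia Wilson | 133544 | 2021
Jack Martinez | 102591 | 2018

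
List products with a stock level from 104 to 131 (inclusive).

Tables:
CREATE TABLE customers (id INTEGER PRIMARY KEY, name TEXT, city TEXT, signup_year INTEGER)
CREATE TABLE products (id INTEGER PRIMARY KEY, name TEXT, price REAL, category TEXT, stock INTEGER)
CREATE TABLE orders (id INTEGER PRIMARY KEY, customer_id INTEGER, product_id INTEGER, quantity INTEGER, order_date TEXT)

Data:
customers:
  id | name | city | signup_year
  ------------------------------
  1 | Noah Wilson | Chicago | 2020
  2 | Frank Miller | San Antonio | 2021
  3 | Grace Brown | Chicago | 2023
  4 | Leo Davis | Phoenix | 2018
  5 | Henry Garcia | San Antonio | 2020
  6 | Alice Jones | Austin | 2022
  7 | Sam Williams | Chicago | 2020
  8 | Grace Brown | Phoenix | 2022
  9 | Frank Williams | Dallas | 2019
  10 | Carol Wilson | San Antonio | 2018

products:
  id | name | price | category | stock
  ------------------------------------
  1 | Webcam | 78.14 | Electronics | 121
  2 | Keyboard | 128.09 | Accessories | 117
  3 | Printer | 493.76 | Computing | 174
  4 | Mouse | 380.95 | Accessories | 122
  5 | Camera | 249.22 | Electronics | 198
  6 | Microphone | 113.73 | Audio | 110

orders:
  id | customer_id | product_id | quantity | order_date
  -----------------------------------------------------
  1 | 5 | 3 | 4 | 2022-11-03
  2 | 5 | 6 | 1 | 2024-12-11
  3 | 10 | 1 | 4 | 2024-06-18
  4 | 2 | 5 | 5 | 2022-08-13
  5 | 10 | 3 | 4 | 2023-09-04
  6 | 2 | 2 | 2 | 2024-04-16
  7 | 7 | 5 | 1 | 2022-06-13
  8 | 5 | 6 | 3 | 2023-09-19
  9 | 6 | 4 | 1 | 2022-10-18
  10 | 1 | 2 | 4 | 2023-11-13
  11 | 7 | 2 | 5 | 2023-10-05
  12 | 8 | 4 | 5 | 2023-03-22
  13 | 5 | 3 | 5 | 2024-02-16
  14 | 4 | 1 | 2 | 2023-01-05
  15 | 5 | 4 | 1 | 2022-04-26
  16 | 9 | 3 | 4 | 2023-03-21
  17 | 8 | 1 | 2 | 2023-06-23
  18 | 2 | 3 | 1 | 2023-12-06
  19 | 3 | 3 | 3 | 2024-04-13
SELECT name, stock FROM products WHERE stock BETWEEN 104 AND 131

Execution result:
name | stock
Webcam | 121
Keyboard | 117
Mouse | 122
Microphone | 110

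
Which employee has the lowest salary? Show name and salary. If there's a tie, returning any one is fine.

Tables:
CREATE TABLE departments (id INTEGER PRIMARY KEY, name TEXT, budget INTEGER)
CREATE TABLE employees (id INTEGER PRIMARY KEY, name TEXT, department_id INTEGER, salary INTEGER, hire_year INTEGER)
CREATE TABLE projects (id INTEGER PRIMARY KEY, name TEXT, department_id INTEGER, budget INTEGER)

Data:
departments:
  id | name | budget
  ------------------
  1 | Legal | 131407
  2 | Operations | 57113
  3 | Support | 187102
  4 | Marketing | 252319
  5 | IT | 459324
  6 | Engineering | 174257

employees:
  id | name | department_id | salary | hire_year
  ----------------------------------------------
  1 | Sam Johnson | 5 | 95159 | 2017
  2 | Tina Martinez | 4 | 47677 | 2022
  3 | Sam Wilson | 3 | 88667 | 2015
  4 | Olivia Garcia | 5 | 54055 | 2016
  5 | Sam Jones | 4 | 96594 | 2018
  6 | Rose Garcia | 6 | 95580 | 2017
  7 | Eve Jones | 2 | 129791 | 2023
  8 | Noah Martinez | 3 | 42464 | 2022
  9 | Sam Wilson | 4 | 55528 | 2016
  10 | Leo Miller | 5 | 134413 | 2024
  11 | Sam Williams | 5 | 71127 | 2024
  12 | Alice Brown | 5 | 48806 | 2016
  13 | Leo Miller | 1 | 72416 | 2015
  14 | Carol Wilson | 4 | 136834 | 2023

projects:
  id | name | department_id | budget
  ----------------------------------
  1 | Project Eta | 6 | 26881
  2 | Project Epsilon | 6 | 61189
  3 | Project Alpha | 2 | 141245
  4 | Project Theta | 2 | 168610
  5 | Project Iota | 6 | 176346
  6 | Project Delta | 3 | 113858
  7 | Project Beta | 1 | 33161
SELECT name, salary FROM employees ORDER BY salary ASC LIMIT 1

Execution result:
name | salary
Noah Martinez | 42464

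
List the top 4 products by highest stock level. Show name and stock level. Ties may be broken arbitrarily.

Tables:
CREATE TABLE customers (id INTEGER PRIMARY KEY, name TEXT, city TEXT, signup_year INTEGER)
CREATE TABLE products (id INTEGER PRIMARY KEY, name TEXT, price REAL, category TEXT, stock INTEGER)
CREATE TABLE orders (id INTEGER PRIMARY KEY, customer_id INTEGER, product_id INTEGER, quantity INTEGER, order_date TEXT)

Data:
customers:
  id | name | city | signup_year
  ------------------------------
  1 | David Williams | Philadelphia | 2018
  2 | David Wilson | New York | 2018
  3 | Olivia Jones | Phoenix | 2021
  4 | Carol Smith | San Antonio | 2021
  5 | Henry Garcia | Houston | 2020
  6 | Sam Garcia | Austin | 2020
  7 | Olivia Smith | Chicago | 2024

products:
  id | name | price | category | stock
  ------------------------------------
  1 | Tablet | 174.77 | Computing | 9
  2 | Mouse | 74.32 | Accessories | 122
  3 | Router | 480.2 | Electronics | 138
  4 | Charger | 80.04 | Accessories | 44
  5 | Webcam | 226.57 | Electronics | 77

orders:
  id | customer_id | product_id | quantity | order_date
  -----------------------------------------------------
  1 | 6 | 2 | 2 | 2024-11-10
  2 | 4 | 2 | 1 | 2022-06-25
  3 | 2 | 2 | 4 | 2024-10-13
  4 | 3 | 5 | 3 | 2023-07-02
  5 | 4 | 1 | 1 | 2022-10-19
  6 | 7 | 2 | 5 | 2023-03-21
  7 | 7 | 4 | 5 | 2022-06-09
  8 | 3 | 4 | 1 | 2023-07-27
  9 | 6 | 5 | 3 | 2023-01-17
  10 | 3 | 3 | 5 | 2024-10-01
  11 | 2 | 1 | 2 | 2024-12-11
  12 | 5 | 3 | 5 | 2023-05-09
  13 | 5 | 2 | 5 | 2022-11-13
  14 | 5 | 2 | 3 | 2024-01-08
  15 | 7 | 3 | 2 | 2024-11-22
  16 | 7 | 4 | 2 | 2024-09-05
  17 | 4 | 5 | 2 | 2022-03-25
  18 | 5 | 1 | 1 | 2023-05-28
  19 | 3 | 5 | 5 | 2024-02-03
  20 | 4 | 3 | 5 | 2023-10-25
SELECT name, stock FROM products ORDER BY stock DESC LIMIT 4

Execution result:
name | stock
Router | 138
Mouse | 122
Webcam | 77
Charger | 44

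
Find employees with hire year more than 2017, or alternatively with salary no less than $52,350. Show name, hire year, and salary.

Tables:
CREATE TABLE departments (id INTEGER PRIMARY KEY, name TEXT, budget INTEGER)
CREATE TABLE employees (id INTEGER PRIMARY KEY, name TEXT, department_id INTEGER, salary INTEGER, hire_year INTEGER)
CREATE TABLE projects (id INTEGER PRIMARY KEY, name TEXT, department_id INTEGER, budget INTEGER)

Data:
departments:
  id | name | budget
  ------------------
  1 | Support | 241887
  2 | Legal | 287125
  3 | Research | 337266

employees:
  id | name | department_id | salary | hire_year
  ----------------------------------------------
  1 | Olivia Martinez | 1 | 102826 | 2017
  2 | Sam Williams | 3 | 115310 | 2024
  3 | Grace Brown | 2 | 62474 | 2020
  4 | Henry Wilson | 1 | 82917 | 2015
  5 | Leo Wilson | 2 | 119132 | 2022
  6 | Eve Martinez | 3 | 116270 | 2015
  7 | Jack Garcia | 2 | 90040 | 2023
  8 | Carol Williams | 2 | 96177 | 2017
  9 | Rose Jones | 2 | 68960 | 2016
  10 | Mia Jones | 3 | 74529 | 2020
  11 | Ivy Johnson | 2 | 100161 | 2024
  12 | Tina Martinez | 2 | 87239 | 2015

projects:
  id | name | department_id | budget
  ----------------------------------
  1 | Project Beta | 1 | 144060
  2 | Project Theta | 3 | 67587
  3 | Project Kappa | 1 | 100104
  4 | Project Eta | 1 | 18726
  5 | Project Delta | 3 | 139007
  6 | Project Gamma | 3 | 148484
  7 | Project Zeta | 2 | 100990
SELECT name, hire_year, salary FROM employees WHERE hire_year > 2017 OR salary >= 52350

Execution result:
name | hire_year | salary
Olivia Martinez | 2017 | 102826
Sam Williams | 2024 | 115310
Grace Brown | 2020 | 62474
Henry Wilson | 2015 | 82917
Leo Wilson | 2022 | 119132
Eve Martinez | 2015 | 116270
Jack Garcia | 2023 | 90040
Carol Williams | 2017 | 96177
Rose Jones | 2016 | 68960
Mia Jones | 2020 | 74529
Ivy Johnson | 2024 | 100161
Tina Martinez | 2015 | 87239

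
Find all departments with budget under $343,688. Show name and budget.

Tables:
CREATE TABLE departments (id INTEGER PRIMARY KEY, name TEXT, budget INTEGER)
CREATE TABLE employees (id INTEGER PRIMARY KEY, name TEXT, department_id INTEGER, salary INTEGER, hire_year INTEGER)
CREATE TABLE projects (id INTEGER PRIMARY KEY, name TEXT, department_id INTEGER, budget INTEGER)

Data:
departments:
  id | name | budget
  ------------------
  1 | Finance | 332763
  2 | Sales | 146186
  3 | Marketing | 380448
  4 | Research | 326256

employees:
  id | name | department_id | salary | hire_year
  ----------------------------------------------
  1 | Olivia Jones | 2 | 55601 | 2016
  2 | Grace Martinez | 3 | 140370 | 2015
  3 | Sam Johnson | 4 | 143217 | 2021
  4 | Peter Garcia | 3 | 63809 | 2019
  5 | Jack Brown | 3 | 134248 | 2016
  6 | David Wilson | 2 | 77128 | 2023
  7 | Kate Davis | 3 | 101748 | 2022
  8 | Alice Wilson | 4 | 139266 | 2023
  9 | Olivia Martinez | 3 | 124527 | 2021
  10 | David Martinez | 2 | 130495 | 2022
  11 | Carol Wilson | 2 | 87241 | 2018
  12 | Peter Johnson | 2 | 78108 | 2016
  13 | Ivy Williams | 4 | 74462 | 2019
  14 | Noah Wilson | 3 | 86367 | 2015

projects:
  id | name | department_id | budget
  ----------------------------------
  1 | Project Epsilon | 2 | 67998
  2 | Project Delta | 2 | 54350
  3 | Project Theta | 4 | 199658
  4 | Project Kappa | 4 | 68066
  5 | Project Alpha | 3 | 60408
SELECT name, budget FROM departments WHERE budget < 343688

Execution result:
name | budget
Finance | 332763
Sales | 146186
Research | 326256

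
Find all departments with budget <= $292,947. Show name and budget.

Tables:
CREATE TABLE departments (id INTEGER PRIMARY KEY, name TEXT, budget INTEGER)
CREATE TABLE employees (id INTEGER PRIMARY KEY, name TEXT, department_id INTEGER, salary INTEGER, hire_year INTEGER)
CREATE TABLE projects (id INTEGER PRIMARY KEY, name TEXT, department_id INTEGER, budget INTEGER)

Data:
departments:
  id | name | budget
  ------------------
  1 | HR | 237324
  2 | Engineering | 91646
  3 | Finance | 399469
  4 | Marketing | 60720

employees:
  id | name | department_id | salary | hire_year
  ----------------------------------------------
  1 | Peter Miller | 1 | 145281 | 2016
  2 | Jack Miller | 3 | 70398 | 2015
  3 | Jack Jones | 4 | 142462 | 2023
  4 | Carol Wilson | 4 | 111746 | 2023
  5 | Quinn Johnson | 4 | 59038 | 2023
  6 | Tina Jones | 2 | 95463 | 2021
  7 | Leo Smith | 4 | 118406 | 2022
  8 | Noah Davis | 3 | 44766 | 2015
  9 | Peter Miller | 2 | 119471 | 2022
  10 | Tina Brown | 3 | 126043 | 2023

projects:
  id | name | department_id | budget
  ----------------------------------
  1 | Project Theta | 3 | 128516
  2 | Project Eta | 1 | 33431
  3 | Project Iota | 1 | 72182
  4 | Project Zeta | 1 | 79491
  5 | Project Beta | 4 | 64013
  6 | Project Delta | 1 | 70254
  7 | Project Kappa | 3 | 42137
SELECT name, budget FROM departments WHERE budget <= 292947

Execution result:
name | budget
HR | 237324
Engineering | 91646
Marketing | 60720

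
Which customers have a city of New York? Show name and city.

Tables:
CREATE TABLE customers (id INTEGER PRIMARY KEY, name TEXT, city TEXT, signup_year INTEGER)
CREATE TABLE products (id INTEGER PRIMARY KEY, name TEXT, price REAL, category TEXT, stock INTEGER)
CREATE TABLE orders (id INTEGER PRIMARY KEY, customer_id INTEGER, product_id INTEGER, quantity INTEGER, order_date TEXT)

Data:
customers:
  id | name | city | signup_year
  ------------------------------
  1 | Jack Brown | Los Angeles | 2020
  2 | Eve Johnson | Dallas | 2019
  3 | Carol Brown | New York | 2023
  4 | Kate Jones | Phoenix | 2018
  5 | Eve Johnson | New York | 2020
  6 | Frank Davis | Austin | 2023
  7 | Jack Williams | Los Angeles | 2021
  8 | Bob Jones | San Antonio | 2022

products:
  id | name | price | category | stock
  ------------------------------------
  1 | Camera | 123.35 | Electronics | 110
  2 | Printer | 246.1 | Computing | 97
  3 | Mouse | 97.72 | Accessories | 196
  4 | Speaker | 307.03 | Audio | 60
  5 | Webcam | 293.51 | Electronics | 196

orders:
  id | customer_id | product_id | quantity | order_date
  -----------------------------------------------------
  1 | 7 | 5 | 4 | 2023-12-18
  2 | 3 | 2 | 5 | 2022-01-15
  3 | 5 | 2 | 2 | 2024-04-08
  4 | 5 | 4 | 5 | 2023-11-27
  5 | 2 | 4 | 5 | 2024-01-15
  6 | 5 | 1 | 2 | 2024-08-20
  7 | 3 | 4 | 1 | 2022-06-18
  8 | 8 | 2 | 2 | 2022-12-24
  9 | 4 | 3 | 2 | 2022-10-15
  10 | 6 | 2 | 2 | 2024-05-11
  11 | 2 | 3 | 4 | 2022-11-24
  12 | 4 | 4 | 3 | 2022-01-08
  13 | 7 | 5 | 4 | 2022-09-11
SELECT name, city FROM customers WHERE city = 'New York'

Execution result:
name | city
Carol Brown | New York
Eve Johnson | New York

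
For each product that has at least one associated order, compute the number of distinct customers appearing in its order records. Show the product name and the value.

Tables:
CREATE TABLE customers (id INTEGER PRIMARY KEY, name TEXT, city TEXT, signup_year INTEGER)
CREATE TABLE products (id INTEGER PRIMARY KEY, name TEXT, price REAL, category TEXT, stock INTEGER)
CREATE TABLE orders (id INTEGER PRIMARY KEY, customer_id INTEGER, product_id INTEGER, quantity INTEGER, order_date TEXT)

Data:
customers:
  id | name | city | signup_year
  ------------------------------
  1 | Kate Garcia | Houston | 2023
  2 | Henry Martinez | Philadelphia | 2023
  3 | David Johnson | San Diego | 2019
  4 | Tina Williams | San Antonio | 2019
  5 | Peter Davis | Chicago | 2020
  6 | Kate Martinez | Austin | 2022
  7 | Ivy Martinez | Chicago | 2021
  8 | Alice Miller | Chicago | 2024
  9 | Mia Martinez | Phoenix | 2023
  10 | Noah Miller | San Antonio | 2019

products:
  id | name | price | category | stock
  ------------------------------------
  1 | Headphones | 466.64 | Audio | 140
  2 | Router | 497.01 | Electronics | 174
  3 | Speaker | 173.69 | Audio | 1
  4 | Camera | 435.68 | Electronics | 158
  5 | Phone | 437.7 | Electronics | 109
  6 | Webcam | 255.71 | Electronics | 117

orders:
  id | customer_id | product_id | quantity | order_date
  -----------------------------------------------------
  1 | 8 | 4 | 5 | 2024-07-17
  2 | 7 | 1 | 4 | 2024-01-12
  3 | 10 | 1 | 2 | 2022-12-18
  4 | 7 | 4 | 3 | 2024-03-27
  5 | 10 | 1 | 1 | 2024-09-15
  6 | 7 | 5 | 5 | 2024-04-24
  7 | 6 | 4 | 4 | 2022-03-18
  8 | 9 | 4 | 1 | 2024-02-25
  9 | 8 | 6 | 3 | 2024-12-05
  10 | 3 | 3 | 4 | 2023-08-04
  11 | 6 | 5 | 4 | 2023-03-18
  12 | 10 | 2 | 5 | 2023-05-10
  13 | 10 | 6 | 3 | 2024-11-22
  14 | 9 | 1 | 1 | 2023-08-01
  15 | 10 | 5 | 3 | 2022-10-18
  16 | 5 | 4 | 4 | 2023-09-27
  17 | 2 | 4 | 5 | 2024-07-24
SELECT p.name, COUNT(DISTINCT c.customer_id) AS distinct_customer_count FROM orders c JOIN products p ON c.product_id = p.id GROUP BY p.id, p.name

Execution result:
name | distinct_customer_count
Headphones | 3
Router | 1
Speaker | 1
Camera | 6
Phone | 3
Webcam | 2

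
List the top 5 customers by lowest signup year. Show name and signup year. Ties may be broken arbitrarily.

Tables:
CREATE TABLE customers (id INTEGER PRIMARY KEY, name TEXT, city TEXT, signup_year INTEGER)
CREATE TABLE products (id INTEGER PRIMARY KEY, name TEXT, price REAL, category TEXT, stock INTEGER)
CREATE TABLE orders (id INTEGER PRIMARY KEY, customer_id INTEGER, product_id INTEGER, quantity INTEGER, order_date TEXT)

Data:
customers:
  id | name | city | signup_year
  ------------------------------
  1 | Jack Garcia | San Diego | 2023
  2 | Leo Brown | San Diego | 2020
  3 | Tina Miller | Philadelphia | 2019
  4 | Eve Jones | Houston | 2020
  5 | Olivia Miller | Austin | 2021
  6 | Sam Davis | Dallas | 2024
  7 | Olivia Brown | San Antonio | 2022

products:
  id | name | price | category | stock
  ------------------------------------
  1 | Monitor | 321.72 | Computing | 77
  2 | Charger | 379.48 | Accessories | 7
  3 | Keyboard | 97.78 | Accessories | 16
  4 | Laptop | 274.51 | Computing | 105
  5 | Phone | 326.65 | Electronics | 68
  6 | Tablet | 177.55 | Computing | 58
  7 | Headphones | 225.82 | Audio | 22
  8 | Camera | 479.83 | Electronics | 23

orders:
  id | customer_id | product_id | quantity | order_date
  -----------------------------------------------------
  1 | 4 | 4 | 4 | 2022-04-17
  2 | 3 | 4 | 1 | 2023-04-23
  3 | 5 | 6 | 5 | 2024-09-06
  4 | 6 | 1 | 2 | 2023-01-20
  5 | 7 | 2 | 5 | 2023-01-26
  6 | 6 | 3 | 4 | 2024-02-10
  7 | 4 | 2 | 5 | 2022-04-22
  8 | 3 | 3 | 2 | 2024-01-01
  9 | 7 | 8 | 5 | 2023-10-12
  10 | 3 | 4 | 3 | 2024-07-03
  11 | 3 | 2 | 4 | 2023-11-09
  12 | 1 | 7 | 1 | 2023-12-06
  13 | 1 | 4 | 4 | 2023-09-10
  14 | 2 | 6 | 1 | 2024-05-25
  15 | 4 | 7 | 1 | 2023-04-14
SELECT name, signup_year FROM customers ORDER BY signup_year ASC LIMIT 5

Execution result:
name | signup_year
Tina Miller | 2019
Leo Brown | 2020
Eve Jones | 2020
Olivia Miller | 2021
Olivia Brown | 2022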